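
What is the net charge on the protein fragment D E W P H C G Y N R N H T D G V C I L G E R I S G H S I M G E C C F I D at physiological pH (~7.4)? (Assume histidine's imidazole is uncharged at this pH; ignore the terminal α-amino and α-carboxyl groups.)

The side chains ionized at physiological pH are Lys/Arg (+1) and Asp/Glu (−1); with His treated as neutral, nothing else contributes.
Positive (K, R): R10, R22 → +2.
Negative (D, E): D1, E2, D14, E21, E31, D36 → −6.
Net charge = (+2) + (−6) = −4.

-4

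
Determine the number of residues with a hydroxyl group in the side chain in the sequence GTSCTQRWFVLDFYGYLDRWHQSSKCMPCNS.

Serine (S), threonine (T), and tyrosine (Y) each carry a hydroxyl group on the side chain.
Matching residues: T2, S3, T5, Y14, Y16, S23, S24, S31.

8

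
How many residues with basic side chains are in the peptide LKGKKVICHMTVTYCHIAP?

5

The basic amino acids are Lys (K), Arg (R), and His (H).
Matching residues: K2, K4, K5, H9, H16.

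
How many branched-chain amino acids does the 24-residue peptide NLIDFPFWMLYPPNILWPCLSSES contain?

V, L, and I make up the branched-chain aliphatic group.
Matching residues: L2, I3, L10, I15, L16, L20.

6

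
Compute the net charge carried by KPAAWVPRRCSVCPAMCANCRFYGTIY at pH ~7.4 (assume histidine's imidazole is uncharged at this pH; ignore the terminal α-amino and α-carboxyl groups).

+4

Near pH 7.4, K and R contribute +1 each, D and E contribute −1 each, and every other side chain (His included, as stated) is uncharged.
Positive (K, R): K1, R8, R9, R21 → +4.
Negative (D, E): none → −0.
Net charge = (+4) + (−0) = +4.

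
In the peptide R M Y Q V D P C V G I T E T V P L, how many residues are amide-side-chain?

Only N (asparagine) and Q (glutamine) carry a side-chain carboxamide.
Matching residues: Q4.

1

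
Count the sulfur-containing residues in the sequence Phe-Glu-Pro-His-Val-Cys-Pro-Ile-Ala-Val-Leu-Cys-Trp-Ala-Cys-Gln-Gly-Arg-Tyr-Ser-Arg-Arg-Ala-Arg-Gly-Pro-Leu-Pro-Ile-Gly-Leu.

The sulfur-bearing residues are cysteine (–SH) and methionine (–S–CH₃).
Matching residues: Cys6, Cys12, Cys15.

3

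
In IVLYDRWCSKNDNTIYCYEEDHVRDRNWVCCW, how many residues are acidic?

The acidic residues are Asp (D) and Glu (E), whose side chains end in a carboxylate group.
Matching residues: D5, D12, E19, E20, D21, D25.

6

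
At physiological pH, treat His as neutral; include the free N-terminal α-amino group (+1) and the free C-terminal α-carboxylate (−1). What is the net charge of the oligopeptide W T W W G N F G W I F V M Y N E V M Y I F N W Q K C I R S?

+1

At pH ~7.4 the Lys and Arg side chains are protonated (+1), the Asp and Glu side chains are deprotonated (−1), and with His taken as neutral all other side chains carry no charge.
Positive (K, R): K25, R28 → +2.
Negative (D, E): E16 → −1.
The N-terminus (+1) and C-terminus (−1) cancel.
Net charge = (+2) + (−1) = +1.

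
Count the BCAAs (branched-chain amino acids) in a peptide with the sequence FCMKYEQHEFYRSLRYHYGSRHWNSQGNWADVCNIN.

The BCAAs are Val, Leu, and Ile — aliphatic side chains with a branch point.
Matching residues: L14, V32, I35.

3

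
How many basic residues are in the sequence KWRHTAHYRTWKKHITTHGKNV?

10

K, R, and H are the three residues with basic side chains (ε-amine, guanidinium, and imidazole respectively).
Matching residues: K1, R3, H4, H7, R9, K12, K13, H14, H18, K20.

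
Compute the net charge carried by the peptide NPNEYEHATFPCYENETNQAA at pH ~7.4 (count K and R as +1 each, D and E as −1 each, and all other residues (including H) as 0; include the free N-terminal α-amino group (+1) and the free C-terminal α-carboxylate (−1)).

Positive (K, R): none → +0.
Negative (D, E): E4, E6, E14, E16 → −4.
The N-terminus (+1) and C-terminus (−1) cancel.
Net charge = (+0) + (−4) = −4.

-4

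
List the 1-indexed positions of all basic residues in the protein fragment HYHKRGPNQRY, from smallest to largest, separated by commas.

Lysine (K), arginine (R), and histidine (H) have basic, nitrogen-containing side chains.
Matching residues: H1, H3, K4, R5, R10.

1, 3, 4, 5, 10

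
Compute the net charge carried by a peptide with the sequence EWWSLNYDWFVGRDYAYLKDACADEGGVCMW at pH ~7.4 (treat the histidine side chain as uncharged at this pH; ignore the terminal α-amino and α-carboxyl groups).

-4

At pH ~7.4 the Lys and Arg side chains are protonated (+1), the Asp and Glu side chains are deprotonated (−1), and with His taken as neutral all other side chains carry no charge.
Positive (K, R): R13, K19 → +2.
Negative (D, E): E1, D8, D14, D20, D24, E25 → −6.
Net charge = (+2) + (−6) = −4.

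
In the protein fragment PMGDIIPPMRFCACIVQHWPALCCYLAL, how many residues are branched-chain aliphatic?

The BCAAs are Val, Leu, and Ile — aliphatic side chains with a branch point.
Matching residues: I5, I6, I15, V16, L22, L26, L28.

7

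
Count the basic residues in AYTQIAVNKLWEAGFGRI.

Lysine (K), arginine (R), and histidine (H) have basic, nitrogen-containing side chains.
Matching residues: K9, R17.

2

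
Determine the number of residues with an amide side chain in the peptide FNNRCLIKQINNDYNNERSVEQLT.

8

Asparagine (N) and glutamine (Q) have uncharged amide side chains.
Matching residues: N2, N3, Q9, N11, N12, N15, N16, Q22.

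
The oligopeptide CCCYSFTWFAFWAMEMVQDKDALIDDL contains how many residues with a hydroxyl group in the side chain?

3

Serine (S), threonine (T), and tyrosine (Y) each carry a hydroxyl group on the side chain.
Matching residues: Y4, S5, T7.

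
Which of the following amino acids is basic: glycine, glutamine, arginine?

K, R, and H are the three residues with basic side chains (ε-amine, guanidinium, and imidazole respectively).
Of the listed options, only arginine belongs to this group.

arginine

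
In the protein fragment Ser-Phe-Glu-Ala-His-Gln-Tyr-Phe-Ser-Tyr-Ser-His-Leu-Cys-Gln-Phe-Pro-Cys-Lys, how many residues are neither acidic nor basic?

15

Acidic: D, E. Basic: K, R, H. All other residues are neither.
Matching residues: Ser1, Phe2, Ala4, Gln6, Tyr7, Phe8, Ser9, Tyr10, Ser11, Leu13, Cys14, Gln15, Phe16, Pro17, Cys18.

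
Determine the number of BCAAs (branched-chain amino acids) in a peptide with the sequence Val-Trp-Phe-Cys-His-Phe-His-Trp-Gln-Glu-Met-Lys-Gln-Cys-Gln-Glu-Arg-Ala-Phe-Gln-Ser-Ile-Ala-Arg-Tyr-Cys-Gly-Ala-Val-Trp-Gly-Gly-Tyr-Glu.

3

V, L, and I make up the branched-chain aliphatic group.
Matching residues: Val1, Ile22, Val29.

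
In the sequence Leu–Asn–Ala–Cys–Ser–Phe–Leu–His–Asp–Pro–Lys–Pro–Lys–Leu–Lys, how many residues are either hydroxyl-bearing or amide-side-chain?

2

Hydroxyl-bearing: S, T, Y. Amide-side-chain: N, Q.
Hydroxyl-bearing residues here: Ser5 (1).
Amide-side-chain residues here: Asn2 (1).
The two groups share no amino acid, so total = 1 + 1 = 2.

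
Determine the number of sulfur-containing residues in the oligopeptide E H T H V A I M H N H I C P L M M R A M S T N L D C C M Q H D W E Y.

Cysteine (C, thiol) and methionine (M, thioether) are the two sulfur-containing amino acids.
Matching residues: M8, C13, M16, M17, M20, C26, C27, M28.

8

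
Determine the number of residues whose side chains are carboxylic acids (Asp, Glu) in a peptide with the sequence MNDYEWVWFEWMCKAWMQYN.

3

Matching residues: D3, E5, E10.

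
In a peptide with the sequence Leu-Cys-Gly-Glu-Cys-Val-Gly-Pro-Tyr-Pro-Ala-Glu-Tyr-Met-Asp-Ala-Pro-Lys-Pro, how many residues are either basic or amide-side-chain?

Basic: H, K, R. Amide-side-chain: N, Q.
Basic residues here: Lys18 (1).
Amide-side-chain residues here: none (0).
The two groups share no amino acid, so total = 1 + 0 = 1.

1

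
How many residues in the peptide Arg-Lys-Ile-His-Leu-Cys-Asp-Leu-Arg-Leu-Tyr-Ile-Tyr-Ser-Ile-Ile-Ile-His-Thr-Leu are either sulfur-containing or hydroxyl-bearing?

Sulfur-containing: C, M. Hydroxyl-bearing: S, T, Y.
Sulfur-containing residues here: Cys6 (1).
Hydroxyl-bearing residues here: Tyr11, Tyr13, Ser14, Thr19 (4).
The two groups share no amino acid, so total = 1 + 4 = 5.

5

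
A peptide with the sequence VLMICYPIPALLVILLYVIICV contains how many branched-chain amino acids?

14

The BCAAs are Val, Leu, and Ile — aliphatic side chains with a branch point.
Matching residues: V1, L2, I4, I8, L11, L12, V13, I14, L15, L16, V18, I19, I20, V22.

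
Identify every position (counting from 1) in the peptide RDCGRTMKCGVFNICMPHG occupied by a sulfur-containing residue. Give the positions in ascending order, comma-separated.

3, 7, 9, 15, 16

Cysteine (C, thiol) and methionine (M, thioether) are the two sulfur-containing amino acids.
Matching residues: C3, M7, C9, C15, M16.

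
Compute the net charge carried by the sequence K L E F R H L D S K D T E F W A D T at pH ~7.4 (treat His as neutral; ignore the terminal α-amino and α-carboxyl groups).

-2

At pH ~7.4 the Lys and Arg side chains are protonated (+1), the Asp and Glu side chains are deprotonated (−1), and with His taken as neutral all other side chains carry no charge.
Positive (K, R): K1, R5, K10 → +3.
Negative (D, E): E3, D8, D11, E13, D17 → −5.
Net charge = (+3) + (−5) = −2.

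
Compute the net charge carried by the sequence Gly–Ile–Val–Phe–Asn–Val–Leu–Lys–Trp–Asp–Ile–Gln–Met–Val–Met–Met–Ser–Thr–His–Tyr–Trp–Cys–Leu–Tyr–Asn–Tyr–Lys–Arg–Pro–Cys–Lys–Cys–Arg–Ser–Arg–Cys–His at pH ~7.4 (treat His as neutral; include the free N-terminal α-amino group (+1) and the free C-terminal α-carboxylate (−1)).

The side chains ionized at physiological pH are Lys/Arg (+1) and Asp/Glu (−1); with His treated as neutral, nothing else contributes.
Positive (K, R): Lys8, Lys27, Arg28, Lys31, Arg33, Arg35 → +6.
Negative (D, E): Asp10 → −1.
The N-terminus (+1) and C-terminus (−1) cancel.
Net charge = (+6) + (−1) = +5.

+5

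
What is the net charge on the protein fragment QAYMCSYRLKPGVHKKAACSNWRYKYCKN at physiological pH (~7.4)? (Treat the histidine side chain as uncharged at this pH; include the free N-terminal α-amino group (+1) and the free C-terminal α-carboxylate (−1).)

+7

At pH ~7.4 the Lys and Arg side chains are protonated (+1), the Asp and Glu side chains are deprotonated (−1), and with His taken as neutral all other side chains carry no charge.
Positive (K, R): R8, K10, K15, K16, R23, K25, K28 → +7.
Negative (D, E): none → −0.
The N-terminus (+1) and C-terminus (−1) cancel.
Net charge = (+7) + (−0) = +7.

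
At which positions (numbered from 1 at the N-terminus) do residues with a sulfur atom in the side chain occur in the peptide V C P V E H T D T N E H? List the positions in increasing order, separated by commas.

The sulfur-bearing residues are cysteine (–SH) and methionine (–S–CH₃).
Matching residues: C2.

2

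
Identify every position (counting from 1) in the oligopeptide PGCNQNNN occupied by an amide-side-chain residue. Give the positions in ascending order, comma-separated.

The amide-side-chain residues are Asn (N) and Gln (Q).
Matching residues: N4, Q5, N6, N7, N8.

4, 5, 6, 7, 8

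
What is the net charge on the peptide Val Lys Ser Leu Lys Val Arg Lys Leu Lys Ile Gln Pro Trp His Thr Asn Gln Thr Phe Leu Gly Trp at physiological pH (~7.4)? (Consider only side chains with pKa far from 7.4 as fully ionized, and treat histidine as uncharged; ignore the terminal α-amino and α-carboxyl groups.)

At pH ~7.4 the Lys and Arg side chains are protonated (+1), the Asp and Glu side chains are deprotonated (−1), and with His taken as neutral all other side chains carry no charge.
Positive (K, R): Lys2, Lys5, Arg7, Lys8, Lys10 → +5.
Negative (D, E): none → −0.
Net charge = (+5) + (−0) = +5.

+5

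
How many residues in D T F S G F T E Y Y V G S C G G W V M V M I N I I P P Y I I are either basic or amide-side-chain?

1

Basic: H, K, R. Amide-side-chain: N, Q.
Basic residues here: none (0).
Amide-side-chain residues here: N23 (1).
The two groups share no amino acid, so total = 0 + 1 = 1.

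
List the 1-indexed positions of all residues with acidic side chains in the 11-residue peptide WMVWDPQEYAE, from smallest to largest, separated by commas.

The acidic residues are Asp (D) and Glu (E), whose side chains end in a carboxylate group.
Matching residues: D5, E8, E11.

5, 8, 11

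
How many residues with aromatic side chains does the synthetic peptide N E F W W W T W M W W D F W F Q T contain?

10

The aromatic amino acids are Phe (F, benzyl), Trp (W, indole), and Tyr (Y, phenol).
Matching residues: F3, W4, W5, W6, W8, W10, W11, F13, W14, F15.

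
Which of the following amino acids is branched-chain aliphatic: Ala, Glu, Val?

V, L, and I make up the branched-chain aliphatic group.
Of the listed options, only Val belongs to this group.

Val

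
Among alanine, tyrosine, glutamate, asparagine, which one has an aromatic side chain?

The aromatic amino acids are Phe (F, benzyl), Trp (W, indole), and Tyr (Y, phenol).
Of the listed options, only tyrosine belongs to this group.

tyrosine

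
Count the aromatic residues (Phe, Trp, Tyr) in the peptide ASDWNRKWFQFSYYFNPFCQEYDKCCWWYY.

Matching residues: W4, W8, F9, F11, Y13, Y14, F15, F18, Y22, W27, W28, Y29, Y30.

13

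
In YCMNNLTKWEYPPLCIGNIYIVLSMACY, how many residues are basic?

1

Lysine (K), arginine (R), and histidine (H) have basic, nitrogen-containing side chains.
Matching residues: K8.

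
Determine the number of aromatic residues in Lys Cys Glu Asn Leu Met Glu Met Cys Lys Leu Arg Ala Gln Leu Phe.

1

The aromatic amino acids are Phe (F, benzyl), Trp (W, indole), and Tyr (Y, phenol).
Matching residues: Phe16.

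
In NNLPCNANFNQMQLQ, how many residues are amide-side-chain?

8

Only N (asparagine) and Q (glutamine) carry a side-chain carboxamide.
Matching residues: N1, N2, N6, N8, N10, Q11, Q13, Q15.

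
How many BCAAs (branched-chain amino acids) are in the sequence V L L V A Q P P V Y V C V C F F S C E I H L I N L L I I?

The BCAAs are Val, Leu, and Ile — aliphatic side chains with a branch point.
Matching residues: V1, L2, L3, V4, V9, V11, V13, I20, L22, I23, L25, L26, I27, I28.

14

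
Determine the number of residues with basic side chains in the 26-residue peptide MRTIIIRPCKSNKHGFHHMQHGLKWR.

The basic amino acids are Lys (K), Arg (R), and His (H).
Matching residues: R2, R7, K10, K13, H14, H17, H18, H21, K24, R26.

10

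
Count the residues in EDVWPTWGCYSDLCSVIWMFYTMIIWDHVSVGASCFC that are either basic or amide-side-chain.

Basic: H, K, R. Amide-side-chain: N, Q.
Basic residues here: H28 (1).
Amide-side-chain residues here: none (0).
The two groups share no amino acid, so total = 1 + 0 = 1.

1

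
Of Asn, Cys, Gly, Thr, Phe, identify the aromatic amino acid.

Phe

F, W, and Y each carry an aromatic ring on the side chain.
Of the listed options, only Phe belongs to this group.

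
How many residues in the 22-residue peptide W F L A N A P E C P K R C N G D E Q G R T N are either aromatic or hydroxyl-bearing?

Aromatic: F, W, Y. Hydroxyl-bearing: S, T, Y.
Aromatic residues here: W1, F2 (2).
Hydroxyl-bearing residues here: T21 (1).
(Y belongs to both groups, but none appear in this sequence.) Total = 2 + 1 = 3.

3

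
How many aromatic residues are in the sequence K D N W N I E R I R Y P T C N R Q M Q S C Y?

3

The aromatic amino acids are Phe (F, benzyl), Trp (W, indole), and Tyr (Y, phenol).
Matching residues: W4, Y11, Y22.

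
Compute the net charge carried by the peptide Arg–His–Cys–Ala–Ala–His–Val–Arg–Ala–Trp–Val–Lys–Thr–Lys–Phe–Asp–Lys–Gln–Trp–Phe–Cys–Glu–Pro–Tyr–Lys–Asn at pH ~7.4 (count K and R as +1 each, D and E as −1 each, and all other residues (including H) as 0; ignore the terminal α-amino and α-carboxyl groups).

Positive (K, R): Arg1, Arg8, Lys12, Lys14, Lys17, Lys25 → +6.
Negative (D, E): Asp16, Glu22 → −2.
Net charge = (+6) + (−2) = +4.

+4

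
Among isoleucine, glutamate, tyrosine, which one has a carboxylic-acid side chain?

glutamate

Aspartate (D) and glutamate (E) have carboxylic-acid side chains and are the acidic amino acids.
Of the listed options, only glutamate belongs to this group.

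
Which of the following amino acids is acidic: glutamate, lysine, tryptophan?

Aspartate (D) and glutamate (E) have carboxylic-acid side chains and are the acidic amino acids.
Of the listed options, only glutamate belongs to this group.

glutamate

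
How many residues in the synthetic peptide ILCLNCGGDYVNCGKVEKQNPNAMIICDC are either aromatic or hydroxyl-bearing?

1

Aromatic: F, W, Y. Hydroxyl-bearing: S, T, Y.
Aromatic residues here: Y10 (1).
Hydroxyl-bearing residues here: Y10 (1).
Y is in both groups, so the 1 Y residue must not be double-counted.
Total = 1 + 1 − 1 = 1.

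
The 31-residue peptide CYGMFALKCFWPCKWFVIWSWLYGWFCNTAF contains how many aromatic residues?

12

F, W, and Y each carry an aromatic ring on the side chain.
Matching residues: Y2, F5, F10, W11, W15, F16, W19, W21, Y23, W25, F26, F31.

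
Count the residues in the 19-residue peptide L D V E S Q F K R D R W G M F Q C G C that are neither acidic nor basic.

13

Acidic: D, E. Basic: K, R, H. All other residues are neither.
Matching residues: L1, V3, S5, Q6, F7, W12, G13, M14, F15, Q16, C17, G18, C19.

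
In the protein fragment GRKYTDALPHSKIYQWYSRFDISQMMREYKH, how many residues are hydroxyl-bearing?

8

S, T, and Y are the three residues with a side-chain hydroxyl.
Matching residues: Y4, T5, S11, Y14, Y17, S18, S23, Y29.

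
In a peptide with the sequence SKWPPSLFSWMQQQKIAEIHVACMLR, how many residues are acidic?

1

Only D (aspartate) and E (glutamate) carry a side-chain carboxylic acid.
Matching residues: E18.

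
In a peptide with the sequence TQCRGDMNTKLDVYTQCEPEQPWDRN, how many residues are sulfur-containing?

3

Cysteine (C, thiol) and methionine (M, thioether) are the two sulfur-containing amino acids.
Matching residues: C3, M7, C17.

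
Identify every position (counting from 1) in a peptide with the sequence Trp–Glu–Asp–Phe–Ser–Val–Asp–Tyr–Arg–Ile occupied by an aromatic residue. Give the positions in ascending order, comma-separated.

Phenylalanine (F), tryptophan (W), and tyrosine (Y) have aromatic ring side chains.
Matching residues: Trp1, Phe4, Tyr8.

1, 4, 8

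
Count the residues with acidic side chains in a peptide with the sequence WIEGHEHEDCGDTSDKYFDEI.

Aspartate (D) and glutamate (E) have carboxylic-acid side chains and are the acidic amino acids.
Matching residues: E3, E6, E8, D9, D12, D15, D19, E20.

8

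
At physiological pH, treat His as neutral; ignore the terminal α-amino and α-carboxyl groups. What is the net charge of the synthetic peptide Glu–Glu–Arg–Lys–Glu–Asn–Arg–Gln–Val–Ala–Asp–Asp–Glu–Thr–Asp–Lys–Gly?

-3

At pH ~7.4 the Lys and Arg side chains are protonated (+1), the Asp and Glu side chains are deprotonated (−1), and with His taken as neutral all other side chains carry no charge.
Positive (K, R): Arg3, Lys4, Arg7, Lys16 → +4.
Negative (D, E): Glu1, Glu2, Glu5, Asp11, Asp12, Glu13, Asp15 → −7.
Net charge = (+4) + (−7) = −3.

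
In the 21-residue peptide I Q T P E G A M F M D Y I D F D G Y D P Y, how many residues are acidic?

5

Only D (aspartate) and E (glutamate) carry a side-chain carboxylic acid.
Matching residues: E5, D11, D14, D16, D19.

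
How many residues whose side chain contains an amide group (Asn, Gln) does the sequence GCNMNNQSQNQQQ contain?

Matching residues: N3, N5, N6, Q7, Q9, N10, Q11, Q12, Q13.

9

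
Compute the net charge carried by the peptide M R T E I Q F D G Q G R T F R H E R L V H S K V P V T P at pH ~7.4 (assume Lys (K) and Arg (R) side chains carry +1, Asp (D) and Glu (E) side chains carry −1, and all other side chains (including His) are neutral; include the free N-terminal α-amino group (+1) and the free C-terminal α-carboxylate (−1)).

Positive (K, R): R2, R12, R15, R18, K23 → +5.
Negative (D, E): E4, D8, E17 → −3.
The N-terminus (+1) and C-terminus (−1) cancel.
Net charge = (+5) + (−3) = +2.

+2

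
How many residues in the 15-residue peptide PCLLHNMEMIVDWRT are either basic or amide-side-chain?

Basic: H, K, R. Amide-side-chain: N, Q.
Basic residues here: H5, R14 (2).
Amide-side-chain residues here: N6 (1).
The two groups share no amino acid, so total = 2 + 1 = 3.

3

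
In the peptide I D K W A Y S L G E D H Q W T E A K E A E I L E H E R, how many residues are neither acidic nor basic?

14

Acidic: D, E. Basic: K, R, H. All other residues are neither.
Matching residues: I1, W4, A5, Y6, S7, L8, G9, Q13, W14, T15, A17, A20, I22, L23.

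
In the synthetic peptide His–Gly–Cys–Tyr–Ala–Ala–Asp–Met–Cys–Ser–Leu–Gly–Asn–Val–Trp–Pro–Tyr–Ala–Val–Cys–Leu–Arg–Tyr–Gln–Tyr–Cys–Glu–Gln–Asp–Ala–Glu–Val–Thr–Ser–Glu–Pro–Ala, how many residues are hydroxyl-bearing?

The –OH-bearing residues are Ser, Thr (aliphatic alcohols), and Tyr (phenol).
Matching residues: Tyr4, Ser10, Tyr17, Tyr23, Tyr25, Thr33, Ser34.

7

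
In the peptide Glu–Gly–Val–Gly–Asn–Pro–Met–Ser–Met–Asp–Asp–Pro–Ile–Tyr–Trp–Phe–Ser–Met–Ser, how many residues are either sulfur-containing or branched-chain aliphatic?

Sulfur-containing: C, M. Branched-chain aliphatic: I, L, V.
Sulfur-containing residues here: Met7, Met9, Met18 (3).
Branched-chain aliphatic residues here: Val3, Ile13 (2).
The two groups share no amino acid, so total = 3 + 2 = 5.

5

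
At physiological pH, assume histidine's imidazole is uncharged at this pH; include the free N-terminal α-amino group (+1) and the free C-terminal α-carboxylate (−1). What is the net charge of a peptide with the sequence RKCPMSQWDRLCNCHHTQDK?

+2

The side chains ionized at physiological pH are Lys/Arg (+1) and Asp/Glu (−1); with His treated as neutral, nothing else contributes.
Positive (K, R): R1, K2, R10, K20 → +4.
Negative (D, E): D9, D19 → −2.
The N-terminus (+1) and C-terminus (−1) cancel.
Net charge = (+4) + (−2) = +2.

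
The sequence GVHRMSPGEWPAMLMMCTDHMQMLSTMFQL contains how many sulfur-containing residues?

8

The sulfur-bearing residues are cysteine (–SH) and methionine (–S–CH₃).
Matching residues: M5, M13, M15, M16, C17, M21, M23, M27.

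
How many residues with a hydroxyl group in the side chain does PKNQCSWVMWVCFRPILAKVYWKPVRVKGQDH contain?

2

The –OH-bearing residues are Ser, Thr (aliphatic alcohols), and Tyr (phenol).
Matching residues: S6, Y21.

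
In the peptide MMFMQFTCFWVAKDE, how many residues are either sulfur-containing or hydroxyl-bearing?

Sulfur-containing: C, M. Hydroxyl-bearing: S, T, Y.
Sulfur-containing residues here: M1, M2, M4, C8 (4).
Hydroxyl-bearing residues here: T7 (1).
The two groups share no amino acid, so total = 4 + 1 = 5.

5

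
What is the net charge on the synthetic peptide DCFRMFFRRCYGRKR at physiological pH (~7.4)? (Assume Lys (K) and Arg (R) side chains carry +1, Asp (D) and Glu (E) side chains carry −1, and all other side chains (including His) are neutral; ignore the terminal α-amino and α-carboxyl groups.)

+5

Positive (K, R): R4, R8, R9, R13, K14, R15 → +6.
Negative (D, E): D1 → −1.
Net charge = (+6) + (−1) = +5.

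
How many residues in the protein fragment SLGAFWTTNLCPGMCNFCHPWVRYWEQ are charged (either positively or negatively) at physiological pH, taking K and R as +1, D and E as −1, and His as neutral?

2

Charged side chains at pH ~7.4: K, R (positive); D, E (negative).
Matching residues: R23, E26.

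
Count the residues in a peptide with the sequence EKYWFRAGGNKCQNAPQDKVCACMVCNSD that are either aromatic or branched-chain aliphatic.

Aromatic: F, W, Y. Branched-chain aliphatic: I, L, V.
Aromatic residues here: Y3, W4, F5 (3).
Branched-chain aliphatic residues here: V20, V25 (2).
The two groups share no amino acid, so total = 3 + 2 = 5.

5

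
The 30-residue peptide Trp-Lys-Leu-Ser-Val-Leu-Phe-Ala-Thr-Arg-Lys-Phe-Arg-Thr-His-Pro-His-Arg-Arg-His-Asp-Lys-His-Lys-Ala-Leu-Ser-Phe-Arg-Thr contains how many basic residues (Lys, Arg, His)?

Matching residues: Lys2, Arg10, Lys11, Arg13, His15, His17, Arg18, Arg19, His20, Lys22, His23, Lys24, Arg29.

13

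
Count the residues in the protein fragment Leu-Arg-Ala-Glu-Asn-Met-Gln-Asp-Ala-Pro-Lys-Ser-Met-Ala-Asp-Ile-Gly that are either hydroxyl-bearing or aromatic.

Hydroxyl-bearing: S, T, Y. Aromatic: F, W, Y.
Hydroxyl-bearing residues here: Ser12 (1).
Aromatic residues here: none (0).
(Y belongs to both groups, but none appear in this sequence.) Total = 1 + 0 = 1.

1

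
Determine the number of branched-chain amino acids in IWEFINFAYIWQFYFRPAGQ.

3

The BCAAs are Val, Leu, and Ile — aliphatic side chains with a branch point.
Matching residues: I1, I5, I10.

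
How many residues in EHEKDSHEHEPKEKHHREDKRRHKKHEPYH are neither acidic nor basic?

Acidic: D, E. Basic: K, R, H. All other residues are neither.
Matching residues: S6, P11, P28, Y29.

4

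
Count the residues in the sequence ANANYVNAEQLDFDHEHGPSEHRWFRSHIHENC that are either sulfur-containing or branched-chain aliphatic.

Sulfur-containing: C, M. Branched-chain aliphatic: I, L, V.
Sulfur-containing residues here: C33 (1).
Branched-chain aliphatic residues here: V6, L11, I29 (3).
The two groups share no amino acid, so total = 1 + 3 = 4.

4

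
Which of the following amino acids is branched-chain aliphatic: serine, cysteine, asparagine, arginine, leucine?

Valine (V), leucine (L), and isoleucine (I) are the branched-chain amino acids.
Of the listed options, only leucine belongs to this group.

leucine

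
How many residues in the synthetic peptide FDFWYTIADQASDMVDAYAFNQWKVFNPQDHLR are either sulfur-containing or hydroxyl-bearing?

Sulfur-containing: C, M. Hydroxyl-bearing: S, T, Y.
Sulfur-containing residues here: M14 (1).
Hydroxyl-bearing residues here: Y5, T6, S12, Y18 (4).
The two groups share no amino acid, so total = 1 + 4 = 5.

5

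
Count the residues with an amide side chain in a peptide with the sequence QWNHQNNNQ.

Only N (asparagine) and Q (glutamine) carry a side-chain carboxamide.
Matching residues: Q1, N3, Q5, N6, N7, N8, Q9.

7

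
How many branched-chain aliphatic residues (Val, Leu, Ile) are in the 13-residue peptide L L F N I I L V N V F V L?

Matching residues: L1, L2, I5, I6, L7, V8, V10, V12, L13.

9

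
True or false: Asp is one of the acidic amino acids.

True

Only D (aspartate) and E (glutamate) carry a side-chain carboxylic acid.
Aspartate is in this group.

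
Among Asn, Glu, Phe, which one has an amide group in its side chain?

Asparagine (N) and glutamine (Q) have uncharged amide side chains.
Of the listed options, only Asn belongs to this group.

Asn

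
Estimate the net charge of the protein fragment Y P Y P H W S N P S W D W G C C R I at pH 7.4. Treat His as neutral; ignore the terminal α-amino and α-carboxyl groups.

Near pH 7.4, K and R contribute +1 each, D and E contribute −1 each, and every other side chain (His included, as stated) is uncharged.
Positive (K, R): R17 → +1.
Negative (D, E): D12 → −1.
Net charge = (+1) + (−1) = 0.

0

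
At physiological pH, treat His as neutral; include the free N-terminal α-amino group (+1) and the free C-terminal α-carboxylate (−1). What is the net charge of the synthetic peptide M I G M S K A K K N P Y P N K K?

+5

The side chains ionized at physiological pH are Lys/Arg (+1) and Asp/Glu (−1); with His treated as neutral, nothing else contributes.
Positive (K, R): K6, K8, K9, K15, K16 → +5.
Negative (D, E): none → −0.
The N-terminus (+1) and C-terminus (−1) cancel.
Net charge = (+5) + (−0) = +5.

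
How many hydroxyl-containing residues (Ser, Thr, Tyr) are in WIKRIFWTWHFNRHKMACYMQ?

Matching residues: T8, Y19.

2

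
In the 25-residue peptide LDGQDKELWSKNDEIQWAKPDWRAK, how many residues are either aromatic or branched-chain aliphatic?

Aromatic: F, W, Y. Branched-chain aliphatic: I, L, V.
Aromatic residues here: W9, W17, W22 (3).
Branched-chain aliphatic residues here: L1, L8, I15 (3).
The two groups share no amino acid, so total = 3 + 3 = 6.

6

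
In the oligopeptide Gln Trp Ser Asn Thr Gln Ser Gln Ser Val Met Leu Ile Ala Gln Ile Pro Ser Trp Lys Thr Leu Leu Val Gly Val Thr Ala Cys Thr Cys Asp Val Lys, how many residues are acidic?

The acidic residues are Asp (D) and Glu (E), whose side chains end in a carboxylate group.
Matching residues: Asp32.

1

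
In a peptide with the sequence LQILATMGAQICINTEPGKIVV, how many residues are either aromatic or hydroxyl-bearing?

2

Aromatic: F, W, Y. Hydroxyl-bearing: S, T, Y.
Aromatic residues here: none (0).
Hydroxyl-bearing residues here: T6, T15 (2).
(Y belongs to both groups, but none appear in this sequence.) Total = 0 + 2 = 2.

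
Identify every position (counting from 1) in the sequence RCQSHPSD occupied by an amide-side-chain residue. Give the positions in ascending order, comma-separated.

Asparagine (N) and glutamine (Q) have uncharged amide side chains.
Matching residues: Q3.

3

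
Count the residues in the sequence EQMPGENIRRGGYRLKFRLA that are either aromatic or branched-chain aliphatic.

5

Aromatic: F, W, Y. Branched-chain aliphatic: I, L, V.
Aromatic residues here: Y13, F17 (2).
Branched-chain aliphatic residues here: I8, L15, L19 (3).
The two groups share no amino acid, so total = 2 + 3 = 5.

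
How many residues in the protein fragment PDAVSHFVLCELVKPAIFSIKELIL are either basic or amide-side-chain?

3

Basic: H, K, R. Amide-side-chain: N, Q.
Basic residues here: H6, K14, K21 (3).
Amide-side-chain residues here: none (0).
The two groups share no amino acid, so total = 3 + 0 = 3.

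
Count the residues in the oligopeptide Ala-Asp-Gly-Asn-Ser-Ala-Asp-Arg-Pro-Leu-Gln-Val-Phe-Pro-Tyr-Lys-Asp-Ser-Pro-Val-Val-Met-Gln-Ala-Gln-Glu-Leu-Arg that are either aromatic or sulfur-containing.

Aromatic: F, W, Y. Sulfur-containing: C, M.
Aromatic residues here: Phe13, Tyr15 (2).
Sulfur-containing residues here: Met22 (1).
The two groups share no amino acid, so total = 2 + 1 = 3.

3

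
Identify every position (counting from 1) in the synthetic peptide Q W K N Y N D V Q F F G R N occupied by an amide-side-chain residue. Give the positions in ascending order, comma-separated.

1, 4, 6, 9, 14

Matching residues: Q1, N4, N6, Q9, N14.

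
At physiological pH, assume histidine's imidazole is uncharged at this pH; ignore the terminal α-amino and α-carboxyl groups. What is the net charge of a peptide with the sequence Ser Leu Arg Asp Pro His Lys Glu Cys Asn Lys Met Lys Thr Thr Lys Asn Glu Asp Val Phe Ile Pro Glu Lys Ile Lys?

At pH ~7.4 the Lys and Arg side chains are protonated (+1), the Asp and Glu side chains are deprotonated (−1), and with His taken as neutral all other side chains carry no charge.
Positive (K, R): Arg3, Lys7, Lys11, Lys13, Lys16, Lys25, Lys27 → +7.
Negative (D, E): Asp4, Glu8, Glu18, Asp19, Glu24 → −5.
Net charge = (+7) + (−5) = +2.

+2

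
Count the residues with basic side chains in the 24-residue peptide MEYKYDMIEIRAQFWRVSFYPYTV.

3

Lysine (K), arginine (R), and histidine (H) have basic, nitrogen-containing side chains.
Matching residues: K4, R11, R16.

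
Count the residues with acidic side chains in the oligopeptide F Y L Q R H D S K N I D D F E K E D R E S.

Only D (aspartate) and E (glutamate) carry a side-chain carboxylic acid.
Matching residues: D7, D12, D13, E15, E17, D18, E20.

7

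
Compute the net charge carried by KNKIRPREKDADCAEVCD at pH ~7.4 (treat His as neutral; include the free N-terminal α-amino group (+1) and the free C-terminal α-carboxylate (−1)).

Near pH 7.4, K and R contribute +1 each, D and E contribute −1 each, and every other side chain (His included, as stated) is uncharged.
Positive (K, R): K1, K3, R5, R7, K9 → +5.
Negative (D, E): E8, D10, D12, E15, D18 → −5.
The N-terminus (+1) and C-terminus (−1) cancel.
Net charge = (+5) + (−5) = 0.

0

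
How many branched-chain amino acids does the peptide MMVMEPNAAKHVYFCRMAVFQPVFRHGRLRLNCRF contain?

The BCAAs are Val, Leu, and Ile — aliphatic side chains with a branch point.
Matching residues: V3, V12, V19, V23, L29, L31.

6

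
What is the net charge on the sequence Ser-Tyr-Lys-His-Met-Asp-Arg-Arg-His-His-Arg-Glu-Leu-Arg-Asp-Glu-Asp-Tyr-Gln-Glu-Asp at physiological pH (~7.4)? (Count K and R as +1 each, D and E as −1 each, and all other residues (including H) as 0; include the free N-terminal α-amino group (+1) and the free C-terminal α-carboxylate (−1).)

-2

Positive (K, R): Lys3, Arg7, Arg8, Arg11, Arg14 → +5.
Negative (D, E): Asp6, Glu12, Asp15, Glu16, Asp17, Glu20, Asp21 → −7.
The N-terminus (+1) and C-terminus (−1) cancel.
Net charge = (+5) + (−7) = −2.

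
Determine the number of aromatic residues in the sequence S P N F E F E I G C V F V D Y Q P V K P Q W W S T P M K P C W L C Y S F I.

F, W, and Y each carry an aromatic ring on the side chain.
Matching residues: F4, F6, F12, Y15, W22, W23, W31, Y34, F36.

9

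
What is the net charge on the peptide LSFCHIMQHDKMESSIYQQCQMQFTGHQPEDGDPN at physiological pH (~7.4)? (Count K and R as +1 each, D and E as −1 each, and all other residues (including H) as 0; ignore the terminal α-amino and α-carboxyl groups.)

Positive (K, R): K11 → +1.
Negative (D, E): D10, E13, E30, D31, D33 → −5.
Net charge = (+1) + (−5) = −4.

-4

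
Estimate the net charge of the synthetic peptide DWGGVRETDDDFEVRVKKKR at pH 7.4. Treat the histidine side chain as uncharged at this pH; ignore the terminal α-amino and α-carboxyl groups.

The side chains ionized at physiological pH are Lys/Arg (+1) and Asp/Glu (−1); with His treated as neutral, nothing else contributes.
Positive (K, R): R6, R15, K17, K18, K19, R20 → +6.
Negative (D, E): D1, E7, D9, D10, D11, E13 → −6.
Net charge = (+6) + (−6) = 0.

0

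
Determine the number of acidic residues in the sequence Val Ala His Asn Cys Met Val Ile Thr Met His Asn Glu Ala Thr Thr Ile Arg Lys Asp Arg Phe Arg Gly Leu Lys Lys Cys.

Only D (aspartate) and E (glutamate) carry a side-chain carboxylic acid.
Matching residues: Glu13, Asp20.

2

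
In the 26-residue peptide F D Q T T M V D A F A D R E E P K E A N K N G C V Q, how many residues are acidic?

6

The acidic residues are Asp (D) and Glu (E), whose side chains end in a carboxylate group.
Matching residues: D2, D8, D12, E14, E15, E18.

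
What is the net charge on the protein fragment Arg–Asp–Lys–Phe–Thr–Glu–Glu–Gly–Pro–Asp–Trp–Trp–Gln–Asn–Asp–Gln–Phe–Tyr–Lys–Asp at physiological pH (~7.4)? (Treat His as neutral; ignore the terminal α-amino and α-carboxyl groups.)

-3

Near pH 7.4, K and R contribute +1 each, D and E contribute −1 each, and every other side chain (His included, as stated) is uncharged.
Positive (K, R): Arg1, Lys3, Lys19 → +3.
Negative (D, E): Asp2, Glu6, Glu7, Asp10, Asp15, Asp20 → −6.
Net charge = (+3) + (−6) = −3.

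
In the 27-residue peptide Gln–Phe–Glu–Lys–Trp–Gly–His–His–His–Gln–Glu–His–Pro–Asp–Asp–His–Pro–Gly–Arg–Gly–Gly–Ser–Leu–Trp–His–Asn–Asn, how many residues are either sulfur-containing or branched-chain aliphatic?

Sulfur-containing: C, M. Branched-chain aliphatic: I, L, V.
Sulfur-containing residues here: none (0).
Branched-chain aliphatic residues here: Leu23 (1).
The two groups share no amino acid, so total = 0 + 1 = 1.

1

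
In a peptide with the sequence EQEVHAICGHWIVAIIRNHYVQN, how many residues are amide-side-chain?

The amide-side-chain residues are Asn (N) and Gln (Q).
Matching residues: Q2, N18, Q22, N23.

4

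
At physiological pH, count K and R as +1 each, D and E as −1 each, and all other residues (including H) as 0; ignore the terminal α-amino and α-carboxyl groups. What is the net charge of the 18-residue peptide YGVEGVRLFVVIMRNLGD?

0

Positive (K, R): R7, R14 → +2.
Negative (D, E): E4, D18 → −2.
Net charge = (+2) + (−2) = 0.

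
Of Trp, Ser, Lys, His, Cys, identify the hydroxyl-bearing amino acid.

Serine (S), threonine (T), and tyrosine (Y) each carry a hydroxyl group on the side chain.
Of the listed options, only Ser belongs to this group.

Ser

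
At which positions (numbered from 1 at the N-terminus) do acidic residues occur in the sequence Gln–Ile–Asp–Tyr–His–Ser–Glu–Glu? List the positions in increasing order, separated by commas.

3, 7, 8

The acidic residues are Asp (D) and Glu (E), whose side chains end in a carboxylate group.
Matching residues: Asp3, Glu7, Glu8.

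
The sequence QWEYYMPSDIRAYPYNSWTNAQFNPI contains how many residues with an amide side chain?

5

Asparagine (N) and glutamine (Q) have uncharged amide side chains.
Matching residues: Q1, N16, N20, Q22, N24.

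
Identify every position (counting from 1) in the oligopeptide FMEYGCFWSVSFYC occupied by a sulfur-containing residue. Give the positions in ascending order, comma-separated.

The sulfur-bearing residues are cysteine (–SH) and methionine (–S–CH₃).
Matching residues: M2, C6, C14.

2, 6, 14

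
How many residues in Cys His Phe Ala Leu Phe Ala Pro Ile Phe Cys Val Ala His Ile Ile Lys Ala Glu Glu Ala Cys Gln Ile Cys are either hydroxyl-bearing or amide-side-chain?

Hydroxyl-bearing: S, T, Y. Amide-side-chain: N, Q.
Hydroxyl-bearing residues here: none (0).
Amide-side-chain residues here: Gln23 (1).
The two groups share no amino acid, so total = 0 + 1 = 1.

1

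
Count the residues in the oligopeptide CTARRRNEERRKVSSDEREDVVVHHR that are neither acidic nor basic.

10

Acidic: D, E. Basic: K, R, H. All other residues are neither.
Matching residues: C1, T2, A3, N7, V13, S14, S15, V21, V22, V23.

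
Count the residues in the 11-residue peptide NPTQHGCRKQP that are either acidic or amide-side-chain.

3

Acidic: D, E. Amide-side-chain: N, Q.
Acidic residues here: none (0).
Amide-side-chain residues here: N1, Q4, Q10 (3).
The two groups share no amino acid, so total = 0 + 3 = 3.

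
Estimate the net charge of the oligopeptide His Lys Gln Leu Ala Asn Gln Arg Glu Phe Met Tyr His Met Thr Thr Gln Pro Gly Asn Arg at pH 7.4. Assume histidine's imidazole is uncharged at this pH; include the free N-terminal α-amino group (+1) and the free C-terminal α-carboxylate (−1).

Near pH 7.4, K and R contribute +1 each, D and E contribute −1 each, and every other side chain (His included, as stated) is uncharged.
Positive (K, R): Lys2, Arg8, Arg21 → +3.
Negative (D, E): Glu9 → −1.
The N-terminus (+1) and C-terminus (−1) cancel.
Net charge = (+3) + (−1) = +2.

+2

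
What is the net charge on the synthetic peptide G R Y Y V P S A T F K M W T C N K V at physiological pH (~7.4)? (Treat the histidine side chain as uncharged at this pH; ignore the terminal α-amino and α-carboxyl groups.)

The side chains ionized at physiological pH are Lys/Arg (+1) and Asp/Glu (−1); with His treated as neutral, nothing else contributes.
Positive (K, R): R2, K11, K17 → +3.
Negative (D, E): none → −0.
Net charge = (+3) + (−0) = +3.

+3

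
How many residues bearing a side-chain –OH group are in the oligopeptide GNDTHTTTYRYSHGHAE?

S, T, and Y are the three residues with a side-chain hydroxyl.
Matching residues: T4, T6, T7, T8, Y9, Y11, S12.

7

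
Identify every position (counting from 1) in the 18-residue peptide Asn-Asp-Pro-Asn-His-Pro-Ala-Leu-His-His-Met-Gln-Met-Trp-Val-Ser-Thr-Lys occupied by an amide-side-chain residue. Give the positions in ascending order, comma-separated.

1, 4, 12

Only N (asparagine) and Q (glutamine) carry a side-chain carboxamide.
Matching residues: Asn1, Asn4, Gln12.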